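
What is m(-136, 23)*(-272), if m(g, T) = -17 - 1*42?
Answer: 16048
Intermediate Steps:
m(g, T) = -59 (m(g, T) = -17 - 42 = -59)
m(-136, 23)*(-272) = -59*(-272) = 16048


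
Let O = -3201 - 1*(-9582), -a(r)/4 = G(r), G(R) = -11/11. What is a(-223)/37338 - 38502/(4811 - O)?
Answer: 359398489/14655165 ≈ 24.524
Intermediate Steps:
G(R) = -1 (G(R) = -11*1/11 = -1)
a(r) = 4 (a(r) = -4*(-1) = 4)
O = 6381 (O = -3201 + 9582 = 6381)
a(-223)/37338 - 38502/(4811 - O) = 4/37338 - 38502/(4811 - 1*6381) = 4*(1/37338) - 38502/(4811 - 6381) = 2/18669 - 38502/(-1570) = 2/18669 - 38502*(-1/1570) = 2/18669 + 19251/785 = 359398489/14655165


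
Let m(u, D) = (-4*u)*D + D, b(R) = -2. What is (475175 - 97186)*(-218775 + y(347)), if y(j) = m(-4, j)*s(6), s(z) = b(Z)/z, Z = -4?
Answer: -250313387536/3 ≈ -8.3438e+10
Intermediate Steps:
m(u, D) = D - 4*D*u (m(u, D) = -4*D*u + D = D - 4*D*u)
s(z) = -2/z
y(j) = -17*j/3 (y(j) = (j*(1 - 4*(-4)))*(-2/6) = (j*(1 + 16))*(-2*⅙) = (j*17)*(-⅓) = (17*j)*(-⅓) = -17*j/3)
(475175 - 97186)*(-218775 + y(347)) = (475175 - 97186)*(-218775 - 17/3*347) = 377989*(-218775 - 5899/3) = 377989*(-662224/3) = -250313387536/3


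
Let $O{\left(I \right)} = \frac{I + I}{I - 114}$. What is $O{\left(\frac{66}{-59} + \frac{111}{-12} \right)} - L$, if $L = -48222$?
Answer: $\frac{1415368816}{29351} \approx 48222.0$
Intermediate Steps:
$O{\left(I \right)} = \frac{2 I}{-114 + I}$
$O{\left(\frac{66}{-59} + \frac{111}{-12} \right)} - L = \frac{2 \left(\frac{66}{-59} + \frac{111}{-12}\right)}{-114 + \left(\frac{66}{-59} + \frac{111}{-12}\right)} - -48222 = \frac{2 \left(66 \left(- \frac{1}{59}\right) + 111 \left(- \frac{1}{12}\right)\right)}{-114 + \left(66 \left(- \frac{1}{59}\right) + 111 \left(- \frac{1}{12}\right)\right)} + 48222 = \frac{2 \left(- \frac{66}{59} - \frac{37}{4}\right)}{-114 - \frac{2447}{236}} + 48222 = 2 \left(- \frac{2447}{236}\right) \frac{1}{-114 - \frac{2447}{236}} + 48222 = 2 \left(- \frac{2447}{236}\right) \frac{1}{- \frac{29351}{236}} + 48222 = 2 \left(- \frac{2447}{236}\right) \left(- \frac{236}{29351}\right) + 48222 = \frac{4894}{29351} + 48222 = \frac{1415368816}{29351}$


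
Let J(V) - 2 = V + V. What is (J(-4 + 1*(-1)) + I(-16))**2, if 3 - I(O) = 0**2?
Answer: 25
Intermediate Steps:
I(O) = 3 (I(O) = 3 - 1*0**2 = 3 - 1*0 = 3 + 0 = 3)
J(V) = 2 + 2*V (J(V) = 2 + (V + V) = 2 + 2*V)
(J(-4 + 1*(-1)) + I(-16))**2 = ((2 + 2*(-4 + 1*(-1))) + 3)**2 = ((2 + 2*(-4 - 1)) + 3)**2 = ((2 + 2*(-5)) + 3)**2 = ((2 - 10) + 3)**2 = (-8 + 3)**2 = (-5)**2 = 25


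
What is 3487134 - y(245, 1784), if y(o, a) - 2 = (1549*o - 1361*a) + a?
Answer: 5533867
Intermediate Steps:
y(o, a) = 2 - 1360*a + 1549*o (y(o, a) = 2 + ((1549*o - 1361*a) + a) = 2 + ((-1361*a + 1549*o) + a) = 2 + (-1360*a + 1549*o) = 2 - 1360*a + 1549*o)
3487134 - y(245, 1784) = 3487134 - (2 - 1360*1784 + 1549*245) = 3487134 - (2 - 2426240 + 379505) = 3487134 - 1*(-2046733) = 3487134 + 2046733 = 5533867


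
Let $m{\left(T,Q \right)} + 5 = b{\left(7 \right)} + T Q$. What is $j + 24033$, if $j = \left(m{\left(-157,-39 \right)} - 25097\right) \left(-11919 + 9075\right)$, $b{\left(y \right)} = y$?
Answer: $53980401$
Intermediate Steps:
$m{\left(T,Q \right)} = 2 + Q T$ ($m{\left(T,Q \right)} = -5 + \left(7 + T Q\right) = -5 + \left(7 + Q T\right) = 2 + Q T$)
$j = 53956368$ ($j = \left(\left(2 - -6123\right) - 25097\right) \left(-11919 + 9075\right) = \left(\left(2 + 6123\right) - 25097\right) \left(-2844\right) = \left(6125 - 25097\right) \left(-2844\right) = \left(-18972\right) \left(-2844\right) = 53956368$)
$j + 24033 = 53956368 + 24033 = 53980401$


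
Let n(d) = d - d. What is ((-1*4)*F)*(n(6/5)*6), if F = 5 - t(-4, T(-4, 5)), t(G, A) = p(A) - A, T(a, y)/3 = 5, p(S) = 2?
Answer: 0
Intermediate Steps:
T(a, y) = 15 (T(a, y) = 3*5 = 15)
t(G, A) = 2 - A
n(d) = 0
F = 18 (F = 5 - (2 - 1*15) = 5 - (2 - 15) = 5 - 1*(-13) = 5 + 13 = 18)
((-1*4)*F)*(n(6/5)*6) = (-1*4*18)*(0*6) = -4*18*0 = -72*0 = 0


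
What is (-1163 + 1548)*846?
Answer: 325710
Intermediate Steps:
(-1163 + 1548)*846 = 385*846 = 325710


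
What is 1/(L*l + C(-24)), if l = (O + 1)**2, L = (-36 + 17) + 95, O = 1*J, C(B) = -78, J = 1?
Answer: 1/226 ≈ 0.0044248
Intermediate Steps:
O = 1 (O = 1*1 = 1)
L = 76 (L = -19 + 95 = 76)
l = 4 (l = (1 + 1)**2 = 2**2 = 4)
1/(L*l + C(-24)) = 1/(76*4 - 78) = 1/(304 - 78) = 1/226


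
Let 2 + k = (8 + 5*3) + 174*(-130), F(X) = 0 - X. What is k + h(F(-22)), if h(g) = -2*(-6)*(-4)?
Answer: -22647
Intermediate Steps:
F(X) = -X
h(g) = -48 (h(g) = 12*(-4) = -48)
k = -22599 (k = -2 + ((8 + 5*3) + 174*(-130)) = -2 + ((8 + 15) - 22620) = -2 + (23 - 22620) = -2 - 22597 = -22599)
k + h(F(-22)) = -22599 - 48 = -22647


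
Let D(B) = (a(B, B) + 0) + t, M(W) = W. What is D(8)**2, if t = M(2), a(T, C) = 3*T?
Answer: 676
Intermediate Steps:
t = 2
D(B) = 2 + 3*B (D(B) = (3*B + 0) + 2 = 3*B + 2 = 2 + 3*B)
D(8)**2 = (2 + 3*8)**2 = (2 + 24)**2 = 26**2 = 676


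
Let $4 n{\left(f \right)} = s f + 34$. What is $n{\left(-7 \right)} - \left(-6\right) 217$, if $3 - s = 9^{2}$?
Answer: $1447$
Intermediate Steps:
$s = -78$ ($s = 3 - 9^{2} = 3 - 81 = -78$)
$n{\left(f \right)} = \frac{17}{2} - \frac{39 f}{2}$ ($n{\left(f \right)} = \frac{- 78 f + 34}{4} = \frac{34 - 78 f}{4} = \frac{17}{2} - \frac{39 f}{2}$)
$n{\left(-7 \right)} - \left(-6\right) 217 = \left(\frac{17}{2} - - \frac{273}{2}\right) - \left(-6\right) 217 = \left(\frac{17}{2} + \frac{273}{2}\right) - -1302 = 145 + 1302 = 1447$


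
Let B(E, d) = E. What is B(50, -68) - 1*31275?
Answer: -31225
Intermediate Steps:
B(50, -68) - 1*31275 = 50 - 1*31275 = 50 - 31275 = -31225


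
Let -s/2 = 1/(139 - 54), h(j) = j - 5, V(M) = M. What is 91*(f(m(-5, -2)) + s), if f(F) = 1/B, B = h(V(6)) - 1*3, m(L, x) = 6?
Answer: -8099/170 ≈ -47.641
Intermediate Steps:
h(j) = -5 + j
s = -2/85 (s = -2/(139 - 54) = -2/85 ≈ -0.023529)
B = -2 (B = (-5 + 6) - 1*3 = 1 - 3 = -2)
f(F) = -½ (f(F) = 1/(-2) = -½)
91*(f(m(-5, -2)) + s) = 91*(-½ - 2/85) = 91*(-89/170) = -8099/170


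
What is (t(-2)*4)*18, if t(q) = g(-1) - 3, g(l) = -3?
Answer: -432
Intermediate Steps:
t(q) = -6 (t(q) = -3 - 3 = -6)
(t(-2)*4)*18 = -6*4*18 = -24*18 = -432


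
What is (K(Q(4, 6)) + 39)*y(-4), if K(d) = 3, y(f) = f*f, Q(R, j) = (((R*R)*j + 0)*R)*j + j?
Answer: 672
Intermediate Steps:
Q(R, j) = j + R³*j² (Q(R, j) = ((R²*j + 0)*R)*j + j = ((j*R² + 0)*R)*j + j = ((j*R²)*R)*j + j = (j*R³)*j + j = R³*j² + j = j + R³*j²)
y(f) = f²
(K(Q(4, 6)) + 39)*y(-4) = (3 + 39)*(-4)² = 42*16 = 672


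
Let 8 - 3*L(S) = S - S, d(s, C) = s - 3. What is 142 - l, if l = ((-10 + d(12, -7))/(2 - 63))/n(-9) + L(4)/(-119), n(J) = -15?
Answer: 5154743/36295 ≈ 142.02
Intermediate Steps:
d(s, C) = -3 + s
L(S) = 8/3 (L(S) = 8/3 - (S - S)/3 = 8/3 - ⅓*0 = 8/3 + 0 = 8/3)
l = -853/36295 (l = ((-10 + (-3 + 12))/(2 - 63))/(-15) + (8/3)/(-119) = ((-10 + 9)/(-61))*(-1/15) + (8/3)*(-1/119) = -1*(-1/61)*(-1/15) - 8/357 = (1/61)*(-1/15) - 8/357 = -1/915 - 8/357 = -853/36295 ≈ -0.023502)
142 - l = 142 - 1*(-853/36295) = 142 + 853/36295 = 5154743/36295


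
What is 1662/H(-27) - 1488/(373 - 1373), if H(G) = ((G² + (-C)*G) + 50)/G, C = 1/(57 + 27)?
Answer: -153000294/2727625 ≈ -56.093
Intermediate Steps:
C = 1/84 ≈ 0.011905
H(G) = (50 + G² - G/84)/G (H(G) = ((G² + (-1*1/84)*G) + 50)/G = ((G² - G/84) + 50)/G = (50 + G² - G/84)/G)
1662/H(-27) - 1488/(373 - 1373) = 1662/(-1/84 - 27 + 50/(-27)) - 1488/(373 - 1373) = 1662/(-1/84 - 27 + 50*(-1/27)) - 1488/(-1000) = 1662/(-1/84 - 27 - 50/27) - 1488*(-1/1000) = 1662/(-21821/756) + 186/125 = 1662*(-756/21821) + 186/125 = -1256472/21821 + 186/125 = -153000294/2727625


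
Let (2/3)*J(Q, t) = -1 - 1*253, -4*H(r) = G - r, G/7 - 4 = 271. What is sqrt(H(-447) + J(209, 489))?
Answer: I*sqrt(974) ≈ 31.209*I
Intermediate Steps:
G = 1925 (G = 28 + 7*271 = 28 + 1897 = 1925)
H(r) = -1925/4 + r/4 (H(r) = -(1925 - r)/4 = -1925/4 + r/4)
J(Q, t) = -381 (J(Q, t) = 3*(-1 - 1*253)/2 = 3*(-1 - 253)/2 = (3/2)*(-254) = -381)
sqrt(H(-447) + J(209, 489)) = sqrt((-1925/4 + (1/4)*(-447)) - 381) = sqrt((-1925/4 - 447/4) - 381) = sqrt(-593 - 381) = sqrt(-974) = I*sqrt(974)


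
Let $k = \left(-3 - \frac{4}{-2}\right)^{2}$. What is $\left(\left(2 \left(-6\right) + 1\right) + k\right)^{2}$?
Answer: $100$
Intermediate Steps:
$k = 1$ ($k = \left(-3 - -2\right)^{2} = \left(-3 + 2\right)^{2} = \left(-1\right)^{2} = 1$)
$\left(\left(2 \left(-6\right) + 1\right) + k\right)^{2} = \left(\left(2 \left(-6\right) + 1\right) + 1\right)^{2} = \left(\left(-12 + 1\right) + 1\right)^{2} = \left(-11 + 1\right)^{2} = \left(-10\right)^{2} = 100$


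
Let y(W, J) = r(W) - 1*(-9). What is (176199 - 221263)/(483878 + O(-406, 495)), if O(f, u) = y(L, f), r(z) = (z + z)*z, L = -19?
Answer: -45064/484609 ≈ -0.092990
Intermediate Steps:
r(z) = 2*z² (r(z) = (2*z)*z = 2*z²)
y(W, J) = 9 + 2*W² (y(W, J) = 2*W² - 1*(-9) = 2*W² + 9 = 9 + 2*W²)
O(f, u) = 731 (O(f, u) = 9 + 2*(-19)² = 9 + 2*361 = 9 + 722 = 731)
(176199 - 221263)/(483878 + O(-406, 495)) = (176199 - 221263)/(483878 + 731) = -45064/484609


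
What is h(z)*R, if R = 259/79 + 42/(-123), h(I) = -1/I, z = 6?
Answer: -3171/6478 ≈ -0.48950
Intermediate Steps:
R = 9513/3239 (R = 259*(1/79) + 42*(-1/123) = 259/79 - 14/41 = 9513/3239 ≈ 2.9370)
h(z)*R = -1/6*(9513/3239) = -1*⅙*(9513/3239) = -⅙*9513/3239 = -3171/6478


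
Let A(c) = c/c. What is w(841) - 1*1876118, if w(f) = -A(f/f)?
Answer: -1876119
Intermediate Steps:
A(c) = 1
w(f) = -1 (w(f) = -1*1 = -1)
w(841) - 1*1876118 = -1 - 1*1876118 = -1 - 1876118 = -1876119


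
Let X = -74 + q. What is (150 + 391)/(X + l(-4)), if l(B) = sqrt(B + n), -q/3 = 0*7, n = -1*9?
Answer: -40034/5489 - 541*I*sqrt(13)/5489 ≈ -7.2935 - 0.35537*I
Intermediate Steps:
n = -9
q = 0 (q = -0*7 = -3*0 = 0)
l(B) = sqrt(-9 + B) (l(B) = sqrt(B - 9) = sqrt(-9 + B))
X = -74 (X = -74 + 0 = -74)
(150 + 391)/(X + l(-4)) = (150 + 391)/(-74 + sqrt(-9 - 4)) = 541/(-74 + sqrt(-13)) = 541/(-74 + I*sqrt(13))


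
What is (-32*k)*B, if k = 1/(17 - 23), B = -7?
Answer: -112/3 ≈ -37.333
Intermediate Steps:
k = -1/6 (k = 1/(-6) = -1/6 ≈ -0.16667)
(-32*k)*B = -32*(-1/6)*(-7) = (16/3)*(-7) = -112/3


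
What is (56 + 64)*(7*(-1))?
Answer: -840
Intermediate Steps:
(56 + 64)*(7*(-1)) = 120*(-7) = -840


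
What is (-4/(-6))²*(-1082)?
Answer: -4328/9 ≈ -480.89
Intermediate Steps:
(-4/(-6))²*(-1082) = (-4*(-⅙))²*(-1082) = (⅔)²*(-1082) = (4/9)*(-1082) = -4328/9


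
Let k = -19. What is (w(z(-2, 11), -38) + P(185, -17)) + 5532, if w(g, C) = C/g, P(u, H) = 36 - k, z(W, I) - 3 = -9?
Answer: 16780/3 ≈ 5593.3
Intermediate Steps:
z(W, I) = -6 (z(W, I) = 3 - 9 = -6)
P(u, H) = 55 (P(u, H) = 36 - 1*(-19) = 36 + 19 = 55)
(w(z(-2, 11), -38) + P(185, -17)) + 5532 = (-38/(-6) + 55) + 5532 = (-38*(-⅙) + 55) + 5532 = (19/3 + 55) + 5532 = 184/3 + 5532 = 16780/3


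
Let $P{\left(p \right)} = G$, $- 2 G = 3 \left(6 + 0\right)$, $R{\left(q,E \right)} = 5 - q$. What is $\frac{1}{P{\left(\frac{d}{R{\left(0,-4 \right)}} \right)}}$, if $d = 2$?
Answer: $- \frac{1}{9} \approx -0.11111$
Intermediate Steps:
$G = -9$ ($G = - \frac{3 \left(6 + 0\right)}{2} = - \frac{3 \cdot 6}{2} = \left(- \frac{1}{2}\right) 18 = -9$)
$P{\left(p \right)} = -9$
$\frac{1}{P{\left(\frac{d}{R{\left(0,-4 \right)}} \right)}} = \frac{1}{-9} = - \frac{1}{9}$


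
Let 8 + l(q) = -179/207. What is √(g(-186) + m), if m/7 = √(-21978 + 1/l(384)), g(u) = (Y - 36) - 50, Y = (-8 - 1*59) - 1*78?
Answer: √(-777828975 + 732165*I*√22777855)/1835 ≈ 20.398 + 25.438*I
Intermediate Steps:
l(q) = -1835/207 (l(q) = -8 - 179/207 = -1835/207)
Y = -145 (Y = (-8 - 59) - 78 = -67 - 78 = -145)
g(u) = -231 (g(u) = (-145 - 36) - 50 = -181 - 50 = -231)
m = 399*I*√22777855/1835 (m = 7*√(-21978 + 1/(-1835/207)) = 7*√(-21978 - 207/1835) = 7*√(-40329837/1835) = 7*(57*I*√22777855/1835) = 399*I*√22777855/1835 ≈ 1037.8*I)
√(g(-186) + m) = √(-231 + 399*I*√22777855/1835)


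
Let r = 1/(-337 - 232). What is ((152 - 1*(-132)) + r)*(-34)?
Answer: -5494230/569 ≈ -9655.9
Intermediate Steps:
r = -1/569 (r = 1/(-569) = -1/569 ≈ -0.0017575)
((152 - 1*(-132)) + r)*(-34) = ((152 - 1*(-132)) - 1/569)*(-34) = ((152 + 132) - 1/569)*(-34) = (284 - 1/569)*(-34) = (161595/569)*(-34) = -5494230/569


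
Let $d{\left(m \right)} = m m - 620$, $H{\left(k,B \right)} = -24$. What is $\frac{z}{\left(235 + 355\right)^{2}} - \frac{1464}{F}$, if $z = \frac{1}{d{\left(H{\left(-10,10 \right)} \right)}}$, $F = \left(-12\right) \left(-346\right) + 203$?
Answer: $- \frac{4484642791}{13340584400} \approx -0.33617$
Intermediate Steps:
$d{\left(m \right)} = -620 + m^{2}$ ($d{\left(m \right)} = m^{2} - 620 = -620 + m^{2}$)
$F = 4355$ ($F = 4152 + 203 = 4355$)
$z = - \frac{1}{44}$ ($z = \frac{1}{-620 + \left(-24\right)^{2}} = \frac{1}{-620 + 576} = \frac{1}{-44} = - \frac{1}{44} \approx -0.022727$)
$\frac{z}{\left(235 + 355\right)^{2}} - \frac{1464}{F} = - \frac{1}{44 \left(235 + 355\right)^{2}} - \frac{1464}{4355} = - \frac{1}{44 \cdot 590^{2}} - \frac{1464}{4355} = - \frac{1}{44 \cdot 348100} - \frac{1464}{4355} = \left(- \frac{1}{44}\right) \frac{1}{348100} - \frac{1464}{4355} = - \frac{1}{15316400} - \frac{1464}{4355} = - \frac{4484642791}{13340584400}$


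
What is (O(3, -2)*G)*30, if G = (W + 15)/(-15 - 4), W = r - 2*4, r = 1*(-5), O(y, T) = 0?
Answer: 0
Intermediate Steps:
r = -5
W = -13 (W = -5 - 2*4 = -5 - 1*8 = -5 - 8 = -13)
G = -2/19 (G = (-13 + 15)/(-15 - 4) = 2/(-19) = 2*(-1/19) = -2/19 ≈ -0.10526)
(O(3, -2)*G)*30 = (0*(-2/19))*30 = 0*30 = 0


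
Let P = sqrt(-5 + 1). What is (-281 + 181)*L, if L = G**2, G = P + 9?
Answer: -7700 - 3600*I ≈ -7700.0 - 3600.0*I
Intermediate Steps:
P = 2*I (P = sqrt(-4) = 2*I ≈ 2.0*I)
G = 9 + 2*I (G = 2*I + 9 = 9 + 2*I ≈ 9.0 + 2.0*I)
L = (9 + 2*I)**2 ≈ 77.0 + 36.0*I
(-281 + 181)*L = (-281 + 181)*(77 + 36*I) = -100*(77 + 36*I) = -7700 - 3600*I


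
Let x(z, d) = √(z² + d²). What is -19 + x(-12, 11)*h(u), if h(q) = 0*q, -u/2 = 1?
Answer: -19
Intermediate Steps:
u = -2 (u = -2*1 = -2)
x(z, d) = √(d² + z²)
h(q) = 0
-19 + x(-12, 11)*h(u) = -19 + √(11² + (-12)²)*0 = -19 + √(121 + 144)*0 = -19 + √265*0 = -19 + 0 = -19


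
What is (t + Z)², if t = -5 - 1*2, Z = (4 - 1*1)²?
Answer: 4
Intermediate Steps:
Z = 9 (Z = (4 - 1)² = 3² = 9)
t = -7 (t = -5 - 2 = -7)
(t + Z)² = (-7 + 9)² = 2² = 4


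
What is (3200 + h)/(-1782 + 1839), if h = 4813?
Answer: 2671/19 ≈ 140.58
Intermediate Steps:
(3200 + h)/(-1782 + 1839) = (3200 + 4813)/(-1782 + 1839) = 8013/57 = 8013*(1/57) = 2671/19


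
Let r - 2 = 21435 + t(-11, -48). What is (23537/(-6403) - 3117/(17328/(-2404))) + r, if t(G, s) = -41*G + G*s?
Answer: 11116900379/486628 ≈ 22845.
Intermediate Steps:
r = 22416 (r = 2 + (21435 - 11*(-41 - 48)) = 2 + (21435 - 11*(-89)) = 2 + (21435 + 979) = 2 + 22414 = 22416)
(23537/(-6403) - 3117/(17328/(-2404))) + r = (23537/(-6403) - 3117/(17328/(-2404))) + 22416 = (23537*(-1/6403) - 3117/(17328*(-1/2404))) + 22416 = (-23537/6403 - 3117/(-4332/601)) + 22416 = (-23537/6403 - 3117*(-601/4332)) + 22416 = (-23537/6403 + 624439/1444) + 22416 = 208647131/486628 + 22416 = 11116900379/486628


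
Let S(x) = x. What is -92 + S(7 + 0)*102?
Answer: 622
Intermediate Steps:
-92 + S(7 + 0)*102 = -92 + (7 + 0)*102 = -92 + 7*102 = -92 + 714 = 622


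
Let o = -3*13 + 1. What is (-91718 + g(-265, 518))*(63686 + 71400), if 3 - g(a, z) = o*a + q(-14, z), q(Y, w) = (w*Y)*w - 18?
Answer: 493708125134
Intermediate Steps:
q(Y, w) = -18 + Y*w² (q(Y, w) = (Y*w)*w - 18 = Y*w² - 18 = -18 + Y*w²)
o = -38 (o = -39 + 1 = -38)
g(a, z) = 21 + 14*z² + 38*a (g(a, z) = 3 - (-38*a + (-18 - 14*z²)) = 3 - (-18 - 38*a - 14*z²) = 3 + (18 + 14*z² + 38*a) = 21 + 14*z² + 38*a)
(-91718 + g(-265, 518))*(63686 + 71400) = (-91718 + (21 + 14*518² + 38*(-265)))*(63686 + 71400) = (-91718 + (21 + 14*268324 - 10070))*135086 = (-91718 + (21 + 3756536 - 10070))*135086 = (-91718 + 3746487)*135086 = 3654769*135086 = 493708125134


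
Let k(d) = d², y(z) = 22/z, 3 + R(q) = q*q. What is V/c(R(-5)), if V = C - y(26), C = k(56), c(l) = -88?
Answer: -40757/1144 ≈ -35.627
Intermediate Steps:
R(q) = -3 + q² (R(q) = -3 + q*q = -3 + q²)
C = 3136 (C = 56² = 3136)
V = 40757/13 (V = 3136 - 22/26 = 3136 - 1*11/13 = 3136 - 11/13 = 40757/13 ≈ 3135.2)
V/c(R(-5)) = (40757/13)/(-88) = (40757/13)*(-1/88) = -40757/1144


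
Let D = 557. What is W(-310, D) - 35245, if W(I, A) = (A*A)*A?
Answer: 172773448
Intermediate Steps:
W(I, A) = A³ (W(I, A) = A²*A = A³)
W(-310, D) - 35245 = 557³ - 35245 = 172808693 - 35245 = 172773448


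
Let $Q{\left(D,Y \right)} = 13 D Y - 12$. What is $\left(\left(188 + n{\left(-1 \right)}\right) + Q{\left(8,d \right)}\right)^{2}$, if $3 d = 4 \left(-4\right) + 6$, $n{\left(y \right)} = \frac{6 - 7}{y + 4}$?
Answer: $29241$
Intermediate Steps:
$n{\left(y \right)} = - \frac{1}{4 + y}$
$d = - \frac{10}{3}$ ($d = \frac{4 \left(-4\right) + 6}{3} = \frac{-16 + 6}{3} = \frac{1}{3} \left(-10\right) = - \frac{10}{3} \approx -3.3333$)
$Q{\left(D,Y \right)} = -12 + 13 D Y$ ($Q{\left(D,Y \right)} = 13 D Y - 12 = -12 + 13 D Y$)
$\left(\left(188 + n{\left(-1 \right)}\right) + Q{\left(8,d \right)}\right)^{2} = \left(\left(188 - \frac{1}{4 - 1}\right) + \left(-12 + 13 \cdot 8 \left(- \frac{10}{3}\right)\right)\right)^{2} = \left(\left(188 - \frac{1}{3}\right) - \frac{1076}{3}\right)^{2} = \left(\frac{563}{3} - \frac{1076}{3}\right)^{2} = \left(-171\right)^{2} = 29241$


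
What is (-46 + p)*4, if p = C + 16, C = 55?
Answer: 100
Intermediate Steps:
p = 71 (p = 55 + 16 = 71)
(-46 + p)*4 = (-46 + 71)*4 = 25*4 = 100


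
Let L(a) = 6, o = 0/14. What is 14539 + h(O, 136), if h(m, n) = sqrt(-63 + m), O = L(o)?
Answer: 14539 + I*sqrt(57) ≈ 14539.0 + 7.5498*I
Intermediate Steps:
o = 0 (o = 0*(1/14) = 0)
O = 6
14539 + h(O, 136) = 14539 + sqrt(-63 + 6) = 14539 + sqrt(-57) = 14539 + I*sqrt(57)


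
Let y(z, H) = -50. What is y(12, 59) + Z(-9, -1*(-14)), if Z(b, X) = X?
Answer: -36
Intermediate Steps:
y(12, 59) + Z(-9, -1*(-14)) = -50 - 1*(-14) = -50 + 14 = -36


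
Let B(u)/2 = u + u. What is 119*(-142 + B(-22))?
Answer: -27370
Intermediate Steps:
B(u) = 4*u (B(u) = 2*(u + u) = 2*(2*u) = 4*u)
119*(-142 + B(-22)) = 119*(-142 + 4*(-22)) = 119*(-142 - 88) = 119*(-230) = -27370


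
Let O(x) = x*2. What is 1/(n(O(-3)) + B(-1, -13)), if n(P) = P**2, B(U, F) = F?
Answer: 1/23 ≈ 0.043478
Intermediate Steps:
O(x) = 2*x
1/(n(O(-3)) + B(-1, -13)) = 1/((2*(-3))**2 - 13) = 1/((-6)**2 - 13) = 1/(36 - 13) = 1/23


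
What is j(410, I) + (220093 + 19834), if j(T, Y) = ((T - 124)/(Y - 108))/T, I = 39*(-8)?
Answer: 20657714557/86100 ≈ 2.3993e+5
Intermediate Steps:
I = -312
j(T, Y) = (-124 + T)/(T*(-108 + Y)) (j(T, Y) = ((-124 + T)/(-108 + Y))/T = (-124 + T)/(T*(-108 + Y)))
j(410, I) + (220093 + 19834) = (-124 + 410)/(410*(-108 - 312)) + (220093 + 19834) = (1/410)*286/(-420) + 239927 = (1/410)*(-1/420)*286 + 239927 = -143/86100 + 239927 = 20657714557/86100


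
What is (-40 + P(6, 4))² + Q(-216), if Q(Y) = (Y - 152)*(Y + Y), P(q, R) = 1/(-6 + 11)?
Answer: 4014001/25 ≈ 1.6056e+5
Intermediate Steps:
P(q, R) = ⅕ (P(q, R) = 1/5 = ⅕)
Q(Y) = 2*Y*(-152 + Y) (Q(Y) = (-152 + Y)*(2*Y) = 2*Y*(-152 + Y))
(-40 + P(6, 4))² + Q(-216) = (-40 + ⅕)² + 2*(-216)*(-152 - 216) = (-199/5)² + 2*(-216)*(-368) = 39601/25 + 158976 = 4014001/25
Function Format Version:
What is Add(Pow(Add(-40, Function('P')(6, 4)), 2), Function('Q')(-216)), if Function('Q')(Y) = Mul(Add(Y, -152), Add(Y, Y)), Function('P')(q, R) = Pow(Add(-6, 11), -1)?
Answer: Rational(4014001, 25) ≈ 1.6056e+5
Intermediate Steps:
Function('P')(q, R) = Rational(1, 5) (Function('P')(q, R) = Pow(5, -1) = Rational(1, 5))
Function('Q')(Y) = Mul(2, Y, Add(-152, Y)) (Function('Q')(Y) = Mul(Add(-152, Y), Mul(2, Y)) = Mul(2, Y, Add(-152, Y)))
Add(Pow(Add(-40, Function('P')(6, 4)), 2), Function('Q')(-216)) = Add(Pow(Add(-40, Rational(1, 5)), 2), Mul(2, -216, Add(-152, -216))) = Add(Pow(Rational(-199, 5), 2), Mul(2, -216, -368)) = Add(Rational(39601, 25), 158976) = Rational(4014001, 25)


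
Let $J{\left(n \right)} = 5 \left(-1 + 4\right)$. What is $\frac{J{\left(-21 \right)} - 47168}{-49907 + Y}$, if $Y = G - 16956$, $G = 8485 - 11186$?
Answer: $\frac{47153}{69564} \approx 0.67784$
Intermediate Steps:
$G = -2701$
$J{\left(n \right)} = 15$ ($J{\left(n \right)} = 5 \cdot 3 = 15$)
$Y = -19657$ ($Y = -2701 - 16956 = -19657$)
$\frac{J{\left(-21 \right)} - 47168}{-49907 + Y} = \frac{15 - 47168}{-49907 - 19657} = - \frac{47153}{-69564} = \left(-47153\right) \left(- \frac{1}{69564}\right) = \frac{47153}{69564}$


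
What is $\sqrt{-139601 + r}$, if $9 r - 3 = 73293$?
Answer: $i \sqrt{131457} \approx 362.57 i$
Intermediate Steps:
$r = 8144$ ($r = \frac{1}{3} + \frac{1}{9} \cdot 73293 = \frac{1}{3} + \frac{24431}{3} = 8144$)
$\sqrt{-139601 + r} = \sqrt{-139601 + 8144} = \sqrt{-131457} = i \sqrt{131457}$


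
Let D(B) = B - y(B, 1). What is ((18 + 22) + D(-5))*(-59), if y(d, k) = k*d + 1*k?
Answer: -2301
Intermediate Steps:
y(d, k) = k + d*k (y(d, k) = d*k + k = k + d*k)
D(B) = -1 (D(B) = B - (1 + B) = B + (-1 - B) = -1)
((18 + 22) + D(-5))*(-59) = ((18 + 22) - 1)*(-59) = (40 - 1)*(-59) = 39*(-59) = -2301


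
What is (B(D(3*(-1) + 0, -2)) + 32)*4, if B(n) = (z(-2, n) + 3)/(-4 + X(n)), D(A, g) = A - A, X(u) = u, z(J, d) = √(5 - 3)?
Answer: 125 - √2 ≈ 123.59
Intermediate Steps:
z(J, d) = √2
D(A, g) = 0
B(n) = (3 + √2)/(-4 + n) (B(n) = (√2 + 3)/(-4 + n) = (3 + √2)/(-4 + n))
(B(D(3*(-1) + 0, -2)) + 32)*4 = ((3 + √2)/(-4 + 0) + 32)*4 = ((3 + √2)/(-4) + 32)*4 = (-(3 + √2)/4 + 32)*4 = ((-¾ - √2/4) + 32)*4 = (125/4 - √2/4)*4 = 125 - √2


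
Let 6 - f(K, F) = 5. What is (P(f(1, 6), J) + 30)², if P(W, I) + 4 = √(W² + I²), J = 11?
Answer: (26 + √122)² ≈ 1372.4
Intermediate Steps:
f(K, F) = 1 (f(K, F) = 6 - 1*5 = 6 - 5 = 1)
P(W, I) = -4 + √(I² + W²) (P(W, I) = -4 + √(W² + I²) = -4 + √(I² + W²))
(P(f(1, 6), J) + 30)² = ((-4 + √(11² + 1²)) + 30)² = ((-4 + √(121 + 1)) + 30)² = ((-4 + √122) + 30)² = (26 + √122)²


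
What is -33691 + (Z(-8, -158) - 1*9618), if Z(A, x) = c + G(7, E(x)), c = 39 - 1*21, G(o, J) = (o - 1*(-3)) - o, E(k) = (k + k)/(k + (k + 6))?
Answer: -43288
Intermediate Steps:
E(k) = 2*k/(6 + 2*k) (E(k) = (2*k)/(k + (6 + k)) = (2*k)/(6 + 2*k) = 2*k/(6 + 2*k))
G(o, J) = 3 (G(o, J) = (o + 3) - o = (3 + o) - o = 3)
c = 18 (c = 39 - 21 = 18)
Z(A, x) = 21 (Z(A, x) = 18 + 3 = 21)
-33691 + (Z(-8, -158) - 1*9618) = -33691 + (21 - 1*9618) = -33691 + (21 - 9618) = -33691 - 9597 = -43288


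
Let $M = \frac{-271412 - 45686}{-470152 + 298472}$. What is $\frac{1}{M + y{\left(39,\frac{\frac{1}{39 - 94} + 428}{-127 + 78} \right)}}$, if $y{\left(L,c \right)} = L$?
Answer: $\frac{85840}{3506309} \approx 0.024482$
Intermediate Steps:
$M = \frac{158549}{85840}$ ($M = - \frac{317098}{-171680} = \left(-317098\right) \left(- \frac{1}{171680}\right) = \frac{158549}{85840} \approx 1.847$)
$\frac{1}{M + y{\left(39,\frac{\frac{1}{39 - 94} + 428}{-127 + 78} \right)}} = \frac{1}{\frac{158549}{85840} + 39} = \frac{1}{\frac{3506309}{85840}} = \frac{85840}{3506309}$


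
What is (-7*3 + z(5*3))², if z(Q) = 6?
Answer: 225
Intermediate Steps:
(-7*3 + z(5*3))² = (-7*3 + 6)² = (-21 + 6)² = (-15)² = 225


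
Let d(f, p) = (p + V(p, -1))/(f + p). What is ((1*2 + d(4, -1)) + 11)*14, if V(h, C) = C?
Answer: 518/3 ≈ 172.67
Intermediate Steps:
d(f, p) = (-1 + p)/(f + p) (d(f, p) = (p - 1)/(f + p) = (-1 + p)/(f + p))
((1*2 + d(4, -1)) + 11)*14 = ((1*2 + (-1 - 1)/(4 - 1)) + 11)*14 = ((2 - 2/3) + 11)*14 = ((2 + (⅓)*(-2)) + 11)*14 = ((2 - ⅔) + 11)*14 = (4/3 + 11)*14 = (37/3)*14 = 518/3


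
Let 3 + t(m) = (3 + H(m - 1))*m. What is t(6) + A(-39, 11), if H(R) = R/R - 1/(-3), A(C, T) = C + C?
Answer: -55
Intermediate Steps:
A(C, T) = 2*C
H(R) = 4/3 (H(R) = 1 - 1*(-⅓) = 1 + ⅓ = 4/3)
t(m) = -3 + 13*m/3 (t(m) = -3 + (3 + 4/3)*m = -3 + 13*m/3)
t(6) + A(-39, 11) = (-3 + (13/3)*6) + 2*(-39) = (-3 + 26) - 78 = 23 - 78 = -55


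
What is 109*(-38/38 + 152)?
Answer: 16459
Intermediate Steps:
109*(-38/38 + 152) = 109*(-38*1/38 + 152) = 109*(-1 + 152) = 109*151 = 16459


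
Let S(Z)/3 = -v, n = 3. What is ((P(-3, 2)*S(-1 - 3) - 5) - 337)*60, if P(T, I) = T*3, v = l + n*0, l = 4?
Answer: -14040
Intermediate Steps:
v = 4 (v = 4 + 3*0 = 4 + 0 = 4)
P(T, I) = 3*T
S(Z) = -12 (S(Z) = 3*(-1*4) = 3*(-4) = -12)
((P(-3, 2)*S(-1 - 3) - 5) - 337)*60 = (((3*(-3))*(-12) - 5) - 337)*60 = ((-9*(-12) - 5) - 337)*60 = ((108 - 5) - 337)*60 = (103 - 337)*60 = -234*60 = -14040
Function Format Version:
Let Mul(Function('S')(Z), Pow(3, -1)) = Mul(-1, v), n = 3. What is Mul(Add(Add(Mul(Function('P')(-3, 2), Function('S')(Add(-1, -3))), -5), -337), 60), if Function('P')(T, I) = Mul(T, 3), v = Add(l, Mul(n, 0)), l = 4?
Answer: -14040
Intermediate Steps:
v = 4 (v = Add(4, Mul(3, 0)) = Add(4, 0) = 4)
Function('P')(T, I) = Mul(3, T)
Function('S')(Z) = -12 (Function('S')(Z) = Mul(3, Mul(-1, 4)) = Mul(3, -4) = -12)
Mul(Add(Add(Mul(Function('P')(-3, 2), Function('S')(Add(-1, -3))), -5), -337), 60) = Mul(Add(Add(Mul(Mul(3, -3), -12), -5), -337), 60) = Mul(Add(Add(Mul(-9, -12), -5), -337), 60) = Mul(Add(Add(108, -5), -337), 60) = Mul(Add(103, -337), 60) = Mul(-234, 60) = -14040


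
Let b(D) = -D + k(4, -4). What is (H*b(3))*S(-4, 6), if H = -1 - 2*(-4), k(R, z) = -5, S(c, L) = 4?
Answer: -224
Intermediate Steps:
H = 7 (H = -1 + 8 = 7)
b(D) = -5 - D (b(D) = -D - 5 = -5 - D)
(H*b(3))*S(-4, 6) = (7*(-5 - 1*3))*4 = (7*(-5 - 3))*4 = (7*(-8))*4 = -56*4 = -224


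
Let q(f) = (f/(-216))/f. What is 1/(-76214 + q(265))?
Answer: -216/16462225 ≈ -1.3121e-5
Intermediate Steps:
q(f) = -1/216 (q(f) = (f*(-1/216))/f = (-f/216)/f = -1/216)
1/(-76214 + q(265)) = 1/(-76214 - 1/216) = 1/(-16462225/216) = -216/16462225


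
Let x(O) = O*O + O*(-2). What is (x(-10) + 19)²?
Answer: 19321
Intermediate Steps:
x(O) = O² - 2*O
(x(-10) + 19)² = (-10*(-2 - 10) + 19)² = (-10*(-12) + 19)² = (120 + 19)² = 139² = 19321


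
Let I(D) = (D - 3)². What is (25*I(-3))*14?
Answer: 12600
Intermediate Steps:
I(D) = (-3 + D)²
(25*I(-3))*14 = (25*(-3 - 3)²)*14 = (25*(-6)²)*14 = (25*36)*14 = 900*14 = 12600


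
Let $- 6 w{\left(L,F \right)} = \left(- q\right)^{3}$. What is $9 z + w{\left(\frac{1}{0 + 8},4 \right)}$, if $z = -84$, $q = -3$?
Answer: $- \frac{1521}{2} \approx -760.5$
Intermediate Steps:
$w{\left(L,F \right)} = - \frac{9}{2}$ ($w{\left(L,F \right)} = - \frac{\left(\left(-1\right) \left(-3\right)\right)^{3}}{6} = - \frac{3^{3}}{6} = \left(- \frac{1}{6}\right) 27 = - \frac{9}{2}$)
$9 z + w{\left(\frac{1}{0 + 8},4 \right)} = 9 \left(-84\right) - \frac{9}{2} = -756 - \frac{9}{2} = - \frac{1521}{2}$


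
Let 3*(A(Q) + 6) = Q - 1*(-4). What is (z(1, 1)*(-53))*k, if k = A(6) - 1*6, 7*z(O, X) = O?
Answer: 1378/21 ≈ 65.619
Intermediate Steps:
z(O, X) = O/7
A(Q) = -14/3 + Q/3 (A(Q) = -6 + (Q - 1*(-4))/3 = -6 + (Q + 4)/3 = -6 + (4 + Q)/3 = -6 + (4/3 + Q/3) = -14/3 + Q/3)
k = -26/3 (k = (-14/3 + (⅓)*6) - 1*6 = (-14/3 + 2) - 6 = -8/3 - 6 = -26/3 ≈ -8.6667)
(z(1, 1)*(-53))*k = (((⅐)*1)*(-53))*(-26/3) = ((⅐)*(-53))*(-26/3) = -53/7*(-26/3) = 1378/21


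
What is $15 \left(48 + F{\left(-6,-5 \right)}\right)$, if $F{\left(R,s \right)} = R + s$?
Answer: $555$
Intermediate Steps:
$15 \left(48 + F{\left(-6,-5 \right)}\right) = 15 \left(48 - 11\right) = 15 \cdot 37 = 555$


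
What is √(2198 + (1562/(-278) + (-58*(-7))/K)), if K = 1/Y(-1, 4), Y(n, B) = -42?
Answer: I*√287102693/139 ≈ 121.9*I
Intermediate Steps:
K = -1/42 (K = 1/(-42) = -1/42 ≈ -0.023810)
√(2198 + (1562/(-278) + (-58*(-7))/K)) = √(2198 + (1562/(-278) + (-58*(-7))/(-1/42))) = √(2198 + (1562*(-1/278) + 406*(-42))) = √(2198 + (-781/139 - 17052)) = √(2198 - 2371009/139) = √(-2065487/139) = I*√287102693/139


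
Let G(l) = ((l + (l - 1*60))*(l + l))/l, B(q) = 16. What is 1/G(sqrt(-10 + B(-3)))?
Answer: -5/596 - sqrt(6)/3576 ≈ -0.0090742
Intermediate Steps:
G(l) = -120 + 4*l (G(l) = ((l + (l - 60))*(2*l))/l = ((l + (-60 + l))*(2*l))/l = ((-60 + 2*l)*(2*l))/l = (2*l*(-60 + 2*l))/l = -120 + 4*l)
1/G(sqrt(-10 + B(-3))) = 1/(-120 + 4*sqrt(-10 + 16)) = 1/(-120 + 4*sqrt(6))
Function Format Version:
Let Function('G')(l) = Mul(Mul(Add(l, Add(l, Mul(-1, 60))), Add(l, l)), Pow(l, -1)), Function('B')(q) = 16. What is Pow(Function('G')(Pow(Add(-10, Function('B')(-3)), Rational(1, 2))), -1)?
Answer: Add(Rational(-5, 596), Mul(Rational(-1, 3576), Pow(6, Rational(1, 2)))) ≈ -0.0090742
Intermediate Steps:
Function('G')(l) = Add(-120, Mul(4, l)) (Function('G')(l) = Mul(Mul(Add(l, Add(l, -60)), Mul(2, l)), Pow(l, -1)) = Mul(Mul(Add(l, Add(-60, l)), Mul(2, l)), Pow(l, -1)) = Mul(Mul(Add(-60, Mul(2, l)), Mul(2, l)), Pow(l, -1)) = Mul(Mul(2, l, Add(-60, Mul(2, l))), Pow(l, -1)) = Add(-120, Mul(4, l)))
Pow(Function('G')(Pow(Add(-10, Function('B')(-3)), Rational(1, 2))), -1) = Pow(Add(-120, Mul(4, Pow(Add(-10, 16), Rational(1, 2)))), -1) = Pow(Add(-120, Mul(4, Pow(6, Rational(1, 2)))), -1)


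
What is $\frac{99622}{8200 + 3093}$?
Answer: $\frac{99622}{11293} \approx 8.8216$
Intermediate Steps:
$\frac{99622}{8200 + 3093} = \frac{99622}{11293}$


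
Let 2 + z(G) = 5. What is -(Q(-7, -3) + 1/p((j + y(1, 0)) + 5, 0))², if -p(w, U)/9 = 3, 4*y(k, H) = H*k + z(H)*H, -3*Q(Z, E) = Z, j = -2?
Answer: -3844/729 ≈ -5.2730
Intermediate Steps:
Q(Z, E) = -Z/3
z(G) = 3 (z(G) = -2 + 5 = 3)
y(k, H) = 3*H/4 + H*k/4 (y(k, H) = (H*k + 3*H)/4 = (3*H + H*k)/4 = 3*H/4 + H*k/4)
p(w, U) = -27 (p(w, U) = -9*3 = -27)
-(Q(-7, -3) + 1/p((j + y(1, 0)) + 5, 0))² = -(-⅓*(-7) + 1/(-27))² = -(7/3 - 1/27)² = -(62/27)² = -1*3844/729 = -3844/729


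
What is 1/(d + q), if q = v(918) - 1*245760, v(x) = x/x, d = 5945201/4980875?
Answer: -4980875/1224088913924 ≈ -4.0691e-6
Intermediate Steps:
d = 5945201/4980875 (d = 5945201*(1/4980875) = 5945201/4980875 ≈ 1.1936)
v(x) = 1
q = -245759 (q = 1 - 1*245760 = 1 - 245760 = -245759)
1/(d + q) = 1/(5945201/4980875 - 245759) = 1/(-1224088913924/4980875) = -4980875/1224088913924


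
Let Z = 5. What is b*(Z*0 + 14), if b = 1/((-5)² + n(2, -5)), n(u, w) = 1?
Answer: 7/13 ≈ 0.53846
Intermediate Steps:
b = 1/26 (b = 1/((-5)² + 1) = 1/(25 + 1) = 1/26 ≈ 0.038462)
b*(Z*0 + 14) = (5*0 + 14)/26 = (0 + 14)/26 = (1/26)*14 = 7/13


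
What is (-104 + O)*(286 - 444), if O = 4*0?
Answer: 16432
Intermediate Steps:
O = 0
(-104 + O)*(286 - 444) = (-104 + 0)*(286 - 444) = -104*(-158) = 16432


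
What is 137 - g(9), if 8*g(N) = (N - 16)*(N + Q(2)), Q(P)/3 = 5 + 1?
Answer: 1285/8 ≈ 160.63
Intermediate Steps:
Q(P) = 18 (Q(P) = 3*(5 + 1) = 3*6 = 18)
g(N) = (-16 + N)*(18 + N)/8 (g(N) = ((N - 16)*(N + 18))/8 = ((-16 + N)*(18 + N))/8 = (-16 + N)*(18 + N)/8)
137 - g(9) = 137 - (-36 + (1/4)*9 + (1/8)*9**2) = 137 - (-36 + 9/4 + (1/8)*81) = 137 - (-36 + 9/4 + 81/8) = 137 - 1*(-189/8) = 137 + 189/8 = 1285/8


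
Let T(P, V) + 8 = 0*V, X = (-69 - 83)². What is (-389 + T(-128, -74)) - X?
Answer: -23501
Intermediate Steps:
X = 23104 (X = (-152)² = 23104)
T(P, V) = -8 (T(P, V) = -8 + 0*V = -8 + 0 = -8)
(-389 + T(-128, -74)) - X = (-389 - 8) - 1*23104 = -397 - 23104 = -23501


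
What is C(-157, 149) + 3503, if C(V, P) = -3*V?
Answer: 3974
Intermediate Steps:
C(-157, 149) + 3503 = -3*(-157) + 3503 = 471 + 3503 = 3974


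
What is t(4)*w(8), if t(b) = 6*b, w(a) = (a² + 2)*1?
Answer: 1584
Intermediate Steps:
w(a) = 2 + a² (w(a) = (2 + a²)*1 = 2 + a²)
t(4)*w(8) = (6*4)*(2 + 8²) = 24*(2 + 64) = 24*66 = 1584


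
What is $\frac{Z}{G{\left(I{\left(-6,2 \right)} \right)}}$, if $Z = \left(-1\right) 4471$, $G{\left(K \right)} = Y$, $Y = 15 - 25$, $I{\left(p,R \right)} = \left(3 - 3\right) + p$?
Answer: $\frac{4471}{10} \approx 447.1$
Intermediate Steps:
$I{\left(p,R \right)} = p$ ($I{\left(p,R \right)} = 0 + p = p$)
$Y = -10$
$G{\left(K \right)} = -10$
$Z = -4471$
$\frac{Z}{G{\left(I{\left(-6,2 \right)} \right)}} = - \frac{4471}{-10} = \left(-4471\right) \left(- \frac{1}{10}\right) = \frac{4471}{10}$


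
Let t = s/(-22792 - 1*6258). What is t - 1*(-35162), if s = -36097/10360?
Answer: 10582285232097/300958000 ≈ 35162.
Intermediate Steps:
s = -36097/10360 (s = -36097*1/10360 = -36097/10360 ≈ -3.4843)
t = 36097/300958000 (t = -36097/(10360*(-22792 - 1*6258)) = -36097/(10360*(-22792 - 6258)) = -36097/10360/(-29050) = -36097/10360*(-1/29050) = 36097/300958000 ≈ 0.00011994)
t - 1*(-35162) = 36097/300958000 - 1*(-35162) = 36097/300958000 + 35162 = 10582285232097/300958000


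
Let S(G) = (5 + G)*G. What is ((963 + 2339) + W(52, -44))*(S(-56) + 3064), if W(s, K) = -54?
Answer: 19228160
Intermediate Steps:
S(G) = G*(5 + G)
((963 + 2339) + W(52, -44))*(S(-56) + 3064) = ((963 + 2339) - 54)*(-56*(5 - 56) + 3064) = (3302 - 54)*(-56*(-51) + 3064) = 3248*(2856 + 3064) = 3248*5920 = 19228160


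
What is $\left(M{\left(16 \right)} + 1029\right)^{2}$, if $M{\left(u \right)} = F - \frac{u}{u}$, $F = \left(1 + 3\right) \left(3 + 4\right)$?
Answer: $1115136$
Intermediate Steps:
$F = 28$ ($F = 4 \cdot 7 = 28$)
$M{\left(u \right)} = 27$ ($M{\left(u \right)} = 28 - \frac{u}{u} = 28 - 1 = 27$)
$\left(M{\left(16 \right)} + 1029\right)^{2} = \left(27 + 1029\right)^{2} = 1056^{2} = 1115136$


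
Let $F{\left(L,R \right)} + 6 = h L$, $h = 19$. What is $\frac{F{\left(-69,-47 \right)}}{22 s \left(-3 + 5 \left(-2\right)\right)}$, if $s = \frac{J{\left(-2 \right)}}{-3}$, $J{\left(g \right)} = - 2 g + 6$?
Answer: $- \frac{3951}{2860} \approx -1.3815$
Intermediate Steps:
$F{\left(L,R \right)} = -6 + 19 L$
$J{\left(g \right)} = 6 - 2 g$
$s = - \frac{10}{3}$ ($s = \frac{6 - -4}{-3} = \left(6 + 4\right) \left(- \frac{1}{3}\right) = 10 \left(- \frac{1}{3}\right) = - \frac{10}{3} \approx -3.3333$)
$\frac{F{\left(-69,-47 \right)}}{22 s \left(-3 + 5 \left(-2\right)\right)} = \frac{-6 + 19 \left(-69\right)}{22 \left(- \frac{10}{3}\right) \left(-3 + 5 \left(-2\right)\right)} = \frac{-6 - 1311}{\left(- \frac{220}{3}\right) \left(-3 - 10\right)} = - \frac{1317}{\left(- \frac{220}{3}\right) \left(-13\right)} = - \frac{1317}{\frac{2860}{3}} = \left(-1317\right) \frac{3}{2860} = - \frac{3951}{2860}$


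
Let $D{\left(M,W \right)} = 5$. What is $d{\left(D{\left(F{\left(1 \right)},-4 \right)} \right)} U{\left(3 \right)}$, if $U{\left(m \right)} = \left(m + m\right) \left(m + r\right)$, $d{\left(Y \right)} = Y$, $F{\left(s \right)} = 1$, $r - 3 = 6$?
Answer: $360$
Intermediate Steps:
$r = 9$ ($r = 3 + 6 = 9$)
$U{\left(m \right)} = 2 m \left(9 + m\right)$ ($U{\left(m \right)} = \left(m + m\right) \left(m + 9\right) = 2 m \left(9 + m\right)$)
$d{\left(D{\left(F{\left(1 \right)},-4 \right)} \right)} U{\left(3 \right)} = 5 \cdot 2 \cdot 3 \left(9 + 3\right) = 5 \cdot 2 \cdot 3 \cdot 12 = 5 \cdot 72 = 360$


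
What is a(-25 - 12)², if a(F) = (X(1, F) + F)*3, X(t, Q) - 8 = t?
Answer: 7056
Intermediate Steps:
X(t, Q) = 8 + t
a(F) = 27 + 3*F (a(F) = ((8 + 1) + F)*3 = (9 + F)*3 = 27 + 3*F)
a(-25 - 12)² = (27 + 3*(-25 - 12))² = (27 + 3*(-37))² = (27 - 111)² = (-84)² = 7056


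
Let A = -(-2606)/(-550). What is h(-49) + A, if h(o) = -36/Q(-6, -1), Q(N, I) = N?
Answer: 347/275 ≈ 1.2618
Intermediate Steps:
A = -1303/275 (A = -(-2606)*(-1)/550 = -1*1303/275 = -1303/275 ≈ -4.7382)
h(o) = 6 (h(o) = -36/(-6) = -36*(-1/6) = 6)
h(-49) + A = 6 - 1303/275 = 347/275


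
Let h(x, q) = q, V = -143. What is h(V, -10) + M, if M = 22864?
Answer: 22854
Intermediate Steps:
h(V, -10) + M = -10 + 22864 = 22854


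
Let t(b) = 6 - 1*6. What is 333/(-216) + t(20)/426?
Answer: -37/24 ≈ -1.5417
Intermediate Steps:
t(b) = 0 (t(b) = 6 - 6 = 0)
333/(-216) + t(20)/426 = 333/(-216) + 0/426 = 333*(-1/216) + 0*(1/426) = -37/24 + 0 = -37/24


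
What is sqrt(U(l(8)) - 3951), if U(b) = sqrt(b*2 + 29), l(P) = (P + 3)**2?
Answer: sqrt(-3951 + sqrt(271)) ≈ 62.726*I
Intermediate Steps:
l(P) = (3 + P)**2
U(b) = sqrt(29 + 2*b) (U(b) = sqrt(2*b + 29) = sqrt(29 + 2*b))
sqrt(U(l(8)) - 3951) = sqrt(sqrt(29 + 2*(3 + 8)**2) - 3951) = sqrt(sqrt(29 + 2*11**2) - 3951) = sqrt(sqrt(29 + 2*121) - 3951) = sqrt(sqrt(29 + 242) - 3951) = sqrt(sqrt(271) - 3951) = sqrt(-3951 + sqrt(271))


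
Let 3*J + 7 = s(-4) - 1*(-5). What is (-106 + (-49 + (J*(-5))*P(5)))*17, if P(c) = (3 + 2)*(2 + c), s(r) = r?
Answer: 3315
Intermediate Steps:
P(c) = 10 + 5*c (P(c) = 5*(2 + c) = 10 + 5*c)
J = -2 (J = -7/3 + (-4 - 1*(-5))/3 = -7/3 + (-4 + 5)/3 = -7/3 + (⅓)*1 = -7/3 + ⅓ = -2)
(-106 + (-49 + (J*(-5))*P(5)))*17 = (-106 + (-49 + (-2*(-5))*(10 + 5*5)))*17 = (-106 + (-49 + 10*(10 + 25)))*17 = (-106 + (-49 + 10*35))*17 = (-106 + (-49 + 350))*17 = (-106 + 301)*17 = 195*17 = 3315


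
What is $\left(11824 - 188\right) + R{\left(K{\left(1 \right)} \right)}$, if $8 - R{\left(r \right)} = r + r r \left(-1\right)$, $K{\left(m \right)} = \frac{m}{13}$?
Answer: $\frac{1967824}{169} \approx 11644.0$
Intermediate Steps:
$K{\left(m \right)} = \frac{m}{13}$ ($K{\left(m \right)} = m \frac{1}{13} = \frac{m}{13}$)
$R{\left(r \right)} = 8 + r^{2} - r$ ($R{\left(r \right)} = 8 - \left(r + r r \left(-1\right)\right) = 8 - \left(r + r^{2} \left(-1\right)\right) = 8 - \left(r - r^{2}\right) = 8 + \left(r^{2} - r\right) = 8 + r^{2} - r$)
$\left(11824 - 188\right) + R{\left(K{\left(1 \right)} \right)} = \left(11824 - 188\right) + \left(8 + \left(\frac{1}{13} \cdot 1\right)^{2} - \frac{1}{13} \cdot 1\right) = \left(11824 - 188\right) + \left(8 + \left(\frac{1}{13}\right)^{2} - \frac{1}{13}\right) = \left(11824 - 188\right) + \left(8 + \frac{1}{169} - \frac{1}{13}\right) = 11636 + \frac{1340}{169} = \frac{1967824}{169}$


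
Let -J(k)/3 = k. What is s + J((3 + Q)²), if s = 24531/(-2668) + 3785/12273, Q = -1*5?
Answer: -683902951/32744364 ≈ -20.886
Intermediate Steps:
Q = -5
s = -290970583/32744364 (s = 24531*(-1/2668) + 3785*(1/12273) = -24531/2668 + 3785/12273 = -290970583/32744364 ≈ -8.8861)
J(k) = -3*k
s + J((3 + Q)²) = -290970583/32744364 - 3*(3 - 5)² = -290970583/32744364 - 3*(-2)² = -290970583/32744364 - 3*4 = -290970583/32744364 - 12 = -683902951/32744364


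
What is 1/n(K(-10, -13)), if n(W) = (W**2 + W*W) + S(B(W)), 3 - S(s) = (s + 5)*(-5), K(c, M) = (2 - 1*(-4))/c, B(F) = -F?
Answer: 25/793 ≈ 0.031526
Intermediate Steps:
K(c, M) = 6/c (K(c, M) = (2 + 4)/c = 6/c)
S(s) = 28 + 5*s (S(s) = 3 - (s + 5)*(-5) = 3 - (5 + s)*(-5) = 3 - (-25 - 5*s) = 3 + (25 + 5*s) = 28 + 5*s)
n(W) = 28 - 5*W + 2*W**2 (n(W) = (W**2 + W*W) + (28 + 5*(-W)) = (W**2 + W**2) + (28 - 5*W) = 2*W**2 + (28 - 5*W) = 28 - 5*W + 2*W**2)
1/n(K(-10, -13)) = 1/(28 - 30/(-10) + 2*(6/(-10))**2) = 1/(28 - 30*(-1)/10 + 2*(6*(-1/10))**2) = 1/(28 - 5*(-3/5) + 2*(-3/5)**2) = 1/(28 + 3 + 2*(9/25)) = 1/(28 + 3 + 18/25) = 1/(793/25) = 25/793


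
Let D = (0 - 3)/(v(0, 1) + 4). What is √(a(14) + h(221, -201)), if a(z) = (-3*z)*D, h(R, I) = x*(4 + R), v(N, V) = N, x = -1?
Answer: 3*I*√86/2 ≈ 13.91*I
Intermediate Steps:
D = -¾ (D = (0 - 3)/(0 + 4) = -3/4 = -3*¼ = -¾ ≈ -0.75000)
h(R, I) = -4 - R (h(R, I) = -(4 + R) = -4 - R)
a(z) = 9*z/4 (a(z) = -3*z*(-¾) = 9*z/4)
√(a(14) + h(221, -201)) = √((9/4)*14 + (-4 - 1*221)) = √(63/2 + (-4 - 221)) = √(63/2 - 225) = √(-387/2) = 3*I*√86/2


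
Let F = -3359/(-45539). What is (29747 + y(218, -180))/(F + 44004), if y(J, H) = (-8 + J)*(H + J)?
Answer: 1718049853/2003901515 ≈ 0.85735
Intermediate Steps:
F = 3359/45539 (F = -3359*(-1/45539) = 3359/45539 ≈ 0.073761)
(29747 + y(218, -180))/(F + 44004) = (29747 + (218**2 - 8*(-180) - 8*218 - 180*218))/(3359/45539 + 44004) = (29747 + (47524 + 1440 - 1744 - 39240))/(2003901515/45539) = (29747 + 7980)*(45539/2003901515) = 37727*(45539/2003901515) = 1718049853/2003901515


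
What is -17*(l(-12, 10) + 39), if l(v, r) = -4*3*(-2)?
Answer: -1071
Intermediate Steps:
l(v, r) = 24 (l(v, r) = -12*(-2) = 24)
-17*(l(-12, 10) + 39) = -17*(24 + 39) = -17*63 = -1071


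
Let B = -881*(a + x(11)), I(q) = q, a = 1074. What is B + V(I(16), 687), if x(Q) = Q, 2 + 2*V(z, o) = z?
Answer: -955878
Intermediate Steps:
V(z, o) = -1 + z/2
B = -955885 (B = -881*(1074 + 11) = -881*1085 = -955885)
B + V(I(16), 687) = -955885 + (-1 + (1/2)*16) = -955885 + (-1 + 8) = -955885 + 7 = -955878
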